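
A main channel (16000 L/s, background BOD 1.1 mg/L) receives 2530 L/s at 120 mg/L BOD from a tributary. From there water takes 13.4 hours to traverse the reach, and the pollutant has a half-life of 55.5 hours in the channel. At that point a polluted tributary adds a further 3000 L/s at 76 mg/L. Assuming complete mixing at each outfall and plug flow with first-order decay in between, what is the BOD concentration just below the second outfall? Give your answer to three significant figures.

After mixing, C = (16000·1.100 + 2530·120.0) / 18530 = 321200/18530 = 17.33 mg/L; combined flow 18530 L/s.
Half-life 55.5 h → k = ln 2 / 55.5 = 0.01249 h⁻¹ = 0.2997 d⁻¹.
First-order decay: C = 17.33·exp(−k·t) = 17.33·0.8459 = 14.66 mg/L.
At the second outfall, C = (18530·14.66 + 3000·76.00) / (18530 + 3000) = 23.21 mg/L.

23.2 mg/L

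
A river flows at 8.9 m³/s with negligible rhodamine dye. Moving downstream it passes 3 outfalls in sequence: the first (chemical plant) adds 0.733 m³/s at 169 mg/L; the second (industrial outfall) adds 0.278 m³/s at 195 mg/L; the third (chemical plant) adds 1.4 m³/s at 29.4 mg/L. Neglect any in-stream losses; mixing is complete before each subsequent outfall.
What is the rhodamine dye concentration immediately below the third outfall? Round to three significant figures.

Below outfall 1: Q → 9.633 m³/s, C = (8.900·0 + 0.7330·169.0)/9.633 = 12.86 mg/L.
Below outfall 2: Q → 9.911 m³/s, C = (9.633·12.86 + 0.2780·195.0)/9.911 = 17.97 mg/L.
Below outfall 3: Q → 11.31 m³/s, C = (9.911·17.97 + 1.400·29.40)/11.31 = 19.38 mg/L.

19.4 mg/L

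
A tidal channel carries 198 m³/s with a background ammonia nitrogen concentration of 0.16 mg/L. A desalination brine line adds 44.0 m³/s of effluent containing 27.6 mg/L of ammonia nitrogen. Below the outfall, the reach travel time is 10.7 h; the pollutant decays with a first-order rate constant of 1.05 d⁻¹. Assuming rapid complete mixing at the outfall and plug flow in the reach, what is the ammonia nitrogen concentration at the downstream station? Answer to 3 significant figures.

After mixing, C = (198.0·0.1600 + 44.00·27.60) / 242.0 = 1246/242.0 = 5.149 mg/L.
First-order decay: C = 5.149·exp(−k·t) = 5.149·0.6262 = 3.224 mg/L.

3.22 mg/L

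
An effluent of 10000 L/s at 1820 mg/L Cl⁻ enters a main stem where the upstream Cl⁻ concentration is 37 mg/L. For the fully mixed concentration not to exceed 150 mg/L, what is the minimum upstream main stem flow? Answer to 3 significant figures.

Set C_mix = 150: (Q·37.00 + 10000·1820) / (Q + 10000) = 150
→ Q = 10000·(1820 − 150)/(150 − 37.00) = 147800 L/s.

148000 L/s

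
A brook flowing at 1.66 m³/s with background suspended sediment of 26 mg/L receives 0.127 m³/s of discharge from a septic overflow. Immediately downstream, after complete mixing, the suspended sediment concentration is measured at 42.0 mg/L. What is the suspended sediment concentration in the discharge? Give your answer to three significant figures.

Mass balance: 1.660·26.00 + 0.1270·Cₑ = 1.787·42.00
→ Cₑ = (1.787·42.00 − 1.660·26.00) / 0.1270 = 251.1 mg/L.

251 mg/L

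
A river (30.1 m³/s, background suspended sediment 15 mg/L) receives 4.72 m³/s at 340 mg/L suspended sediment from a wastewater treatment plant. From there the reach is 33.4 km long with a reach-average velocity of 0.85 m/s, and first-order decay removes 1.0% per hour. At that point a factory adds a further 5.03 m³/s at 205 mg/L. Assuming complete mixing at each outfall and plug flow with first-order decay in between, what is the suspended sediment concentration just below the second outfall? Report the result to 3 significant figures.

72.1 mg/L

Mixed concentration C = ΣQC/ΣQ = (30.10·15.00 + 4.720·340.0) / 34.82 = 2056/34.82 = 59.06 mg/L; combined flow 34.82 m³/s.
Travel time t = 33.4·1000 / 0.85 = 39290 s = 10.92 h.
1.0%/h lost → k = −ln(1 − 0.01) = 0.01005 h⁻¹.
First-order decay: C = 59.06·exp(−k·t) = 59.06·0.8961 = 52.92 mg/L.
Second outfall: C = (34.82·52.92 + 5.030·205.0)/39.85 = 72.12 mg/L.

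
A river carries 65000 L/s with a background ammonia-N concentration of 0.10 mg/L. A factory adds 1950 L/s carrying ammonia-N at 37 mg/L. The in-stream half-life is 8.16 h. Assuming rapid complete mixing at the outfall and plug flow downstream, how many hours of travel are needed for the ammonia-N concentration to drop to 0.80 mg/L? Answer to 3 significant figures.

4.52 h

Mass balance: C = (65000·0.1000 + 1950·37.00) / 66950 = 78650/66950 = 1.175 mg/L.
Half-life 8.16 h → k = ln 2 / 8.16 = 0.08494 h⁻¹ = 2.039 d⁻¹.
1.175·exp(−k·t) = 0.80 → t = ln(1.175/0.80)/k = 16280 s = 4.523 h.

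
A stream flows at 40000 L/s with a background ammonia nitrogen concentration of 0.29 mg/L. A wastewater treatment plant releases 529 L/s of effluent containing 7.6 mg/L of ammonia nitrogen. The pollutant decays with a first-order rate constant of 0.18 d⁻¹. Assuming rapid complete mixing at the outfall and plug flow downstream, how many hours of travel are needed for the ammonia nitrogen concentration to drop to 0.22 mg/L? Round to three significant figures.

Conservation of mass: C = (40000·0.2900 + 529.0·7.600) / 40530 = 15620/40530 = 0.3854 mg/L.
0.3854·exp(−k·t) = 0.22 → t = ln(0.3854/0.22)/k = 269100 s = 74.76 h.

74.8 h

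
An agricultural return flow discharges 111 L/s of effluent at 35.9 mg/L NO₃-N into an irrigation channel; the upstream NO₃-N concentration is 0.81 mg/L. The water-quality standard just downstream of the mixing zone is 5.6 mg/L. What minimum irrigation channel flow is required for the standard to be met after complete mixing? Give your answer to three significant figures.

Set C_mix = 5.6: (Q·0.8100 + 111.0·35.90) / (Q + 111.0) = 5.6
→ Q = 111.0·(35.90 − 5.6)/(5.6 − 0.8100) = 702.2 L/s.

702 L/s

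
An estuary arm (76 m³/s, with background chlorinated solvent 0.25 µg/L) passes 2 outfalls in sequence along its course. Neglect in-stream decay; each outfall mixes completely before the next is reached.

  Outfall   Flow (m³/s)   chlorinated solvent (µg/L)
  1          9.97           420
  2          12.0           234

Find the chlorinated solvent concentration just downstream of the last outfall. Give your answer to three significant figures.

Below outfall 1: Q → 85.97 m³/s, C = (76.00·0.2500 + 9.970·420.0)/85.97 = 48.93 µg/L.
Below outfall 2: Q → 97.97 m³/s, C = (85.97·48.93 + 12.00·234.0)/97.97 = 71.60 µg/L.

71.6 µg/L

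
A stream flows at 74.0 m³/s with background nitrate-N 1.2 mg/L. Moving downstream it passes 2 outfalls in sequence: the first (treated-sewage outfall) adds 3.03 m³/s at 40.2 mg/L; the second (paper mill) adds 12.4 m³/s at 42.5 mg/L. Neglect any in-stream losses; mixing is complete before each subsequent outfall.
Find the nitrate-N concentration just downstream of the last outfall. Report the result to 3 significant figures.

After outfall 1: Q = 74.00 + 3.030 = 77.03 m³/s; C = (74.00·1.200 + 3.030·40.20)/77.03 = 2.734 mg/L.
After outfall 2: Q = 77.03 + 12.40 = 89.43 m³/s; C = (77.03·2.734 + 12.40·42.50)/89.43 = 8.248 mg/L.

8.25 mg/L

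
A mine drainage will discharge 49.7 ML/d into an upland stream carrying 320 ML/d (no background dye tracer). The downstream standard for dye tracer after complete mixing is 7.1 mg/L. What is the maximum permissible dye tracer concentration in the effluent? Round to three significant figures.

52.8 mg/L

At the limit, (Qr·Cr + Qe·Cₑ)/(Qr + Qe) = 7.1:
Cₑ = (369.7·7.1 − 320.0·0) / 49.70 = 52.81 mg/L.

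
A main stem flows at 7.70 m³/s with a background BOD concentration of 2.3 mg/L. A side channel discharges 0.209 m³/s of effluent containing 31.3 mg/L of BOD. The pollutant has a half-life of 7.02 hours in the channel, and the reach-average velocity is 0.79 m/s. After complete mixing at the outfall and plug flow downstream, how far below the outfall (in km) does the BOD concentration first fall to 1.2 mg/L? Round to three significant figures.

After mixing, C = (7.700·2.300 + 0.2090·31.30) / 7.909 = 24.25/7.909 = 3.066 mg/L.
Half-life 7.02 h → k = ln 2 / 7.02 = 0.09874 h⁻¹ = 2.370 d⁻¹.
Set 3.066·exp(−k·t) = 1.2 → t = ln(3.066/1.2)/k = 34210 s = 9.501 h.
Distance = v·t = 0.79·34210 = 27020 m = 27.02 km.

27.0 km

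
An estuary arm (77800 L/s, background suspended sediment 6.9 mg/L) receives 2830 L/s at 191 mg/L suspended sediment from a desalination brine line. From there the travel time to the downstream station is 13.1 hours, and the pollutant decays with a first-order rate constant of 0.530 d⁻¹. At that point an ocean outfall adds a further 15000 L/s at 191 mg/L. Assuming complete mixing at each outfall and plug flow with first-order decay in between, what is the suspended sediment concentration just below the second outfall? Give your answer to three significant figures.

38.4 mg/L

Mixed concentration C = ΣQC/ΣQ = (77800·6.900 + 2830·191.0) / 80630 = 1077000/80630 = 13.36 mg/L; combined flow 80630 L/s.
Applying C = C₀e^(−kt): 13.36 × 0.7488 = 10.01 mg/L.
Second outfall: C = (80630·10.01 + 15000·191.0)/95630 = 38.39 mg/L.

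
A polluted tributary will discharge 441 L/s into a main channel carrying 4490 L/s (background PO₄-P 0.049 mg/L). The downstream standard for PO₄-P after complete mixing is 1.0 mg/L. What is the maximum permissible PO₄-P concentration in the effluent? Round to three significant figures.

10.7 mg/L

At the limit, (Qr·Cr + Qe·Cₑ)/(Qr + Qe) = 1.0:
Cₑ = (4931·1.0 − 4490·0.04900) / 441.0 = 10.68 mg/L.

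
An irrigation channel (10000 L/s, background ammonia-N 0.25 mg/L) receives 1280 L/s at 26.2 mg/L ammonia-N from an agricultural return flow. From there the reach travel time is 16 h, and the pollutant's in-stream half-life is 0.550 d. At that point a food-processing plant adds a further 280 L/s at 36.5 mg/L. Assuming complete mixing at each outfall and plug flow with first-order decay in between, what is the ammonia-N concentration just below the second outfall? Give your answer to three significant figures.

2.23 mg/L

Flow-weighted average: C = (10000·0.2500 + 1280·26.20) / 11280 = 36040/11280 = 3.195 mg/L; combined flow 11280 L/s.
Half-life 0.550 d → k = ln 2 / 0.550 = 1.260 d⁻¹.
Decay over the reach: 3.195·exp(−kt) = 3.195·0.4316 = 1.379 mg/L.
At the second outfall, C = (11280·1.379 + 280.0·36.50) / (11280 + 280.0) = 2.230 mg/L.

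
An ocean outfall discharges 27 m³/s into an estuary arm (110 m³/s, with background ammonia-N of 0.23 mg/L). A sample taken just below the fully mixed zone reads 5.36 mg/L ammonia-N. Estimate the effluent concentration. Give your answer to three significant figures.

Mass balance: 110.0·0.2300 + 27.00·Cₑ = 137.0·5.360
→ Cₑ = (137.0·5.360 − 110.0·0.2300) / 27.00 = 26.26 mg/L.

26.3 mg/L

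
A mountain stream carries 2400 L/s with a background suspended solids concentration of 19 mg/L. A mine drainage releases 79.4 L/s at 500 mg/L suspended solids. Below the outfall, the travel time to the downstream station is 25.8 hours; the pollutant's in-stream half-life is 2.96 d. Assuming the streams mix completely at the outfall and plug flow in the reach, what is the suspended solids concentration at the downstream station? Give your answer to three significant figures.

26.7 mg/L

Conservation of mass: C = (2400·19.00 + 79.40·500.0) / 2479 = 85300/2479 = 34.40 mg/L.
Half-life 2.96 d → k = ln 2 / 2.96 = 0.2342 d⁻¹.
After decay, C = 34.40 × e^(−kt) = 34.40 × 0.7775 = 26.75 mg/L.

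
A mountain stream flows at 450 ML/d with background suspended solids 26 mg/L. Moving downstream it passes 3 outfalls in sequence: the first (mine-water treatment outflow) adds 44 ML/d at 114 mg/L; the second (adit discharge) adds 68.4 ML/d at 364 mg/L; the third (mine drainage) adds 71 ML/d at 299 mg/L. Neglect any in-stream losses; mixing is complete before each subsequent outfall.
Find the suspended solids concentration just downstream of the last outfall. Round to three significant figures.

99.2 mg/L

Below outfall 1: Q → 494.0 ML/d, C = (450.0·26.00 + 44.00·114.0)/494.0 = 33.84 mg/L.
Below outfall 2: Q → 562.4 ML/d, C = (494.0·33.84 + 68.40·364.0)/562.4 = 73.99 mg/L.
Below outfall 3: Q → 633.4 ML/d, C = (562.4·73.99 + 71.00·299.0)/633.4 = 99.21 mg/L.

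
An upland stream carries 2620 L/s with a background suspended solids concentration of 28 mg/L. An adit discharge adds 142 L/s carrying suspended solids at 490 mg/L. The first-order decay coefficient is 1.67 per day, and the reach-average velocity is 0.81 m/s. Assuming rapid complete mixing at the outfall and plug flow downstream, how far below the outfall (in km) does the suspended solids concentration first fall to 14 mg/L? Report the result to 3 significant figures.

Mass balance: C = (2620·28.00 + 142.0·490.0) / 2762 = 142900/2762 = 51.75 mg/L.
Set 51.75·exp(−k·t) = 14 → t = ln(51.75/14)/k = 67640 s = 18.79 h.
Distance = v·t = 0.81·67640 = 54790 m = 54.79 km.

54.8 km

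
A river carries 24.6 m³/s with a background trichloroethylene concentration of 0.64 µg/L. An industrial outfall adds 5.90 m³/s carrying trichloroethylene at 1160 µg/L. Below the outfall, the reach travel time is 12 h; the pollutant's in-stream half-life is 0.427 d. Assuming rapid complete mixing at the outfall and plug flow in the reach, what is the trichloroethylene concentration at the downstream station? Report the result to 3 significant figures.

99.9 µg/L

Flow-weighted average: C = (24.60·0.6400 + 5.900·1160) / 30.50 = 6860/30.50 = 224.9 µg/L.
Half-life 0.427 d → k = ln 2 / 0.427 = 1.623 d⁻¹.
After decay, C = 224.9 × e^(−kt) = 224.9 × 0.4441 = 99.89 µg/L.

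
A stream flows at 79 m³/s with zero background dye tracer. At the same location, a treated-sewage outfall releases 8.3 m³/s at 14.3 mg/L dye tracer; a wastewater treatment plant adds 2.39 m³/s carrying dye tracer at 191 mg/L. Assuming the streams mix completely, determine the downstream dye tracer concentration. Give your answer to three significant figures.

Flow-weighted average: C = (79.00·0 + 8.300·14.30 + 2.390·191.0) / 89.69 = 575.2/89.69 = 6.413 mg/L.

6.41 mg/L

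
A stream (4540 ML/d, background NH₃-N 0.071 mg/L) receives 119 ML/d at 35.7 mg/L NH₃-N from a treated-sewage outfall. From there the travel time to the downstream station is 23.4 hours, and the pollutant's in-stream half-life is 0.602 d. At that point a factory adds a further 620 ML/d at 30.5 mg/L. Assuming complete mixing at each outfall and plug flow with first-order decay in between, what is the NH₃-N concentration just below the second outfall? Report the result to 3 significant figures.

Flow-weighted average: C = (4540·0.07100 + 119.0·35.70) / 4659 = 4571/4659 = 0.9810 mg/L; combined flow 4659 ML/d.
Half-life 0.602 d → k = ln 2 / 0.602 = 1.151 d⁻¹.
After decay, C = 0.9810 × e^(−kt) = 0.9810 × 0.3254 = 0.3193 mg/L.
At the second outfall, C = (4659·0.3193 + 620.0·30.50) / (4659 + 620.0) = 3.864 mg/L.

3.86 mg/L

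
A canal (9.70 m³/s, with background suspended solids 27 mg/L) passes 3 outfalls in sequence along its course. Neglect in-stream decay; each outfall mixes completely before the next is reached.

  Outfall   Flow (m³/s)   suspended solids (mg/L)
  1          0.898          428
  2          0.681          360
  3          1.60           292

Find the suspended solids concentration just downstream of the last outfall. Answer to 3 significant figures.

Outfall 1: combined Q = 10.60 m³/s; C = (9.700·27.00 + 0.8980·428.0)/10.60 = 60.98 mg/L.
Outfall 2: combined Q = 11.28 m³/s; C = (10.60·60.98 + 0.6810·360.0)/11.28 = 79.03 mg/L.
Outfall 3: combined Q = 12.88 m³/s; C = (11.28·79.03 + 1.600·292.0)/12.88 = 105.5 mg/L.

105 mg/L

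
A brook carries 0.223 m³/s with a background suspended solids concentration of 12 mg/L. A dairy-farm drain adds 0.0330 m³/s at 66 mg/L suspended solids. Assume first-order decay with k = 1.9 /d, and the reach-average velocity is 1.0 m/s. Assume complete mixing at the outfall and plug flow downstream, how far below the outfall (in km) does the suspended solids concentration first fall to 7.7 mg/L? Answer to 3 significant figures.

Mass balance: C = (0.2230·12.00 + 0.03300·66.00) / 0.2560 = 4.854/0.2560 = 18.96 mg/L.
Set 18.96·exp(−k·t) = 7.7 → t = ln(18.96/7.7)/k = 40980 s = 11.38 h.
Distance = v·t = 1.0·40980 = 40980 m = 40.98 km.

41.0 km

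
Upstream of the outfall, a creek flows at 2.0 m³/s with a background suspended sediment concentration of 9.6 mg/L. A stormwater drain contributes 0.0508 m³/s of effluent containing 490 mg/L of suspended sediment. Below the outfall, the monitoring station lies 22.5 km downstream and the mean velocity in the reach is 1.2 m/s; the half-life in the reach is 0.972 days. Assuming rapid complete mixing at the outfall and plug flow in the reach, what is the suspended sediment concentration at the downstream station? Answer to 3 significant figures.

18.4 mg/L

Conservation of mass: C = (2.000·9.600 + 0.05080·490.0) / 2.051 = 44.09/2.051 = 21.50 mg/L.
Travel time t = 22.5·1000 / 1.2 = 18750 s = 5.208 h.
Half-life 0.972 d → k = ln 2 / 0.972 = 0.7131 d⁻¹.
First-order decay: C = 21.50·exp(−k·t) = 21.50·0.8566 = 18.42 mg/L.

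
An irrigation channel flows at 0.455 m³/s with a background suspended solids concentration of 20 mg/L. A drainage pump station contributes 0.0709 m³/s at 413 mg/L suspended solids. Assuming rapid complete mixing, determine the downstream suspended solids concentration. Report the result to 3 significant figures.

73.0 mg/L

Conservation of mass: C = (0.4550·20.00 + 0.07090·413.0) / 0.5259 = 38.38/0.5259 = 72.98 mg/L.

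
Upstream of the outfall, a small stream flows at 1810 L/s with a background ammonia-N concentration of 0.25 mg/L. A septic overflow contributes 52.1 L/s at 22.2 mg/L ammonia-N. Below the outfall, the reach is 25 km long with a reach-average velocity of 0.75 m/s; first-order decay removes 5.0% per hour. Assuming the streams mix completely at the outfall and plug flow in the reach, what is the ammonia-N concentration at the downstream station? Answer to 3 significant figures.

Mixed concentration C = ΣQC/ΣQ = (1810·0.2500 + 52.10·22.20) / 1862 = 1609/1862 = 0.8641 mg/L.
Travel time t = 25·1000 / 0.75 = 33330 s = 9.259 h.
5.0%/h lost → k = −ln(1 − 0.05) = 0.05129 h⁻¹.
Decay over the reach: 0.8641·exp(−kt) = 0.8641·0.6219 = 0.5374 mg/L.

0.537 mg/L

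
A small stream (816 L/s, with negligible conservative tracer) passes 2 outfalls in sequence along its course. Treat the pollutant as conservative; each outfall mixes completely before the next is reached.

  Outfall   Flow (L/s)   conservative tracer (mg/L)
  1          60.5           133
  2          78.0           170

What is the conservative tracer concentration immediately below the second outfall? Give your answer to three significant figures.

22.3 mg/L

Outfall 1: combined Q = 876.5 L/s; C = (816.0·0 + 60.50·133.0)/876.5 = 9.180 mg/L.
Outfall 2: combined Q = 954.5 L/s; C = (876.5·9.180 + 78.00·170.0)/954.5 = 22.32 mg/L.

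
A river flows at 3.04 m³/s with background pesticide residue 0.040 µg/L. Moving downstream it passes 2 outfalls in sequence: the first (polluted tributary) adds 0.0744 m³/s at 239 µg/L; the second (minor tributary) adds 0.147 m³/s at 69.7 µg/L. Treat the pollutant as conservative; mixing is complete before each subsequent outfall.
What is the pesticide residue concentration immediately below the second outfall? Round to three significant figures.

Below outfall 1: Q → 3.114 m³/s, C = (3.040·0.04000 + 0.07440·239.0)/3.114 = 5.749 µg/L.
Below outfall 2: Q → 3.261 m³/s, C = (3.114·5.749 + 0.1470·69.70)/3.261 = 8.631 µg/L.

8.63 µg/L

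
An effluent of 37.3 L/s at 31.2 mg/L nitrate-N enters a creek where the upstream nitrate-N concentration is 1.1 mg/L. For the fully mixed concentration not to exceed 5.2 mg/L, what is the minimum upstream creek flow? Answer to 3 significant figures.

237 L/s

Set C_mix = 5.2: (Q·1.100 + 37.30·31.20) / (Q + 37.30) = 5.2
→ Q = 37.30·(31.20 − 5.2)/(5.2 − 1.100) = 236.5 L/s.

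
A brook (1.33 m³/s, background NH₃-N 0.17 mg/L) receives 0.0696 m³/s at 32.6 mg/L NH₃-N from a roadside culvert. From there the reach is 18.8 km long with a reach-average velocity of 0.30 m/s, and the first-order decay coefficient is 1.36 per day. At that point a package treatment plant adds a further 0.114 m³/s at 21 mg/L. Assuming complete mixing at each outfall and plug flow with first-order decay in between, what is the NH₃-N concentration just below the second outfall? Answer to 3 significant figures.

2.20 mg/L

Flow-weighted average: C = (1.330·0.1700 + 0.06960·32.60) / 1.400 = 2.495/1.400 = 1.783 mg/L; combined flow 1.400 m³/s.
Travel time t = 18.8·1000 / 0.30 = 62670 s = 17.41 h.
After decay, C = 1.783 × e^(−kt) = 1.783 × 0.3729 = 0.6648 mg/L.
At the second outfall, C = (1.400·0.6648 + 0.1140·21.00) / (1.400 + 0.1140) = 2.196 mg/L.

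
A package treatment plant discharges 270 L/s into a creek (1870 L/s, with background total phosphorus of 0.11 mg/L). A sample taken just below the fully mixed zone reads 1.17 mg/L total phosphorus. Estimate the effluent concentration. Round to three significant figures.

Mass balance: 1870·0.1100 + 270.0·Cₑ = 2140·1.170
→ Cₑ = (2140·1.170 − 1870·0.1100) / 270.0 = 8.511 mg/L.

8.51 mg/L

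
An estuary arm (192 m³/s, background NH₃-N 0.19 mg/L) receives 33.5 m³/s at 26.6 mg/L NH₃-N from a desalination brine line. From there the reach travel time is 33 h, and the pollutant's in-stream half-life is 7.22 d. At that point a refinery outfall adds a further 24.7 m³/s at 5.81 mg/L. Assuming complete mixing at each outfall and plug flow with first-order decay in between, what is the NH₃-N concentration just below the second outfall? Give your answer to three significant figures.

3.82 mg/L

Flow-weighted average: C = (192.0·0.1900 + 33.50·26.60) / 225.5 = 927.6/225.5 = 4.113 mg/L; combined flow 225.5 m³/s.
Half-life 7.22 d → k = ln 2 / 7.22 = 0.09600 d⁻¹.
Decay over the reach: 4.113·exp(−kt) = 4.113·0.8763 = 3.605 mg/L.
At the second outfall, C = (225.5·3.605 + 24.70·5.810) / (225.5 + 24.70) = 3.822 mg/L.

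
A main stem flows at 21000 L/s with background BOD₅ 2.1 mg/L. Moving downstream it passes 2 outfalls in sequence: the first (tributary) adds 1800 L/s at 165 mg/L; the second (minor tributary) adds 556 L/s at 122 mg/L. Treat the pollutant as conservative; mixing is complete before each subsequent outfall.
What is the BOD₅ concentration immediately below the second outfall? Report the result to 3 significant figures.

After outfall 1: Q = 21000 + 1800 = 22800 L/s; C = (21000·2.100 + 1800·165.0)/22800 = 14.96 mg/L.
After outfall 2: Q = 22800 + 556.0 = 23360 L/s; C = (22800·14.96 + 556.0·122.0)/23360 = 17.51 mg/L.

17.5 mg/L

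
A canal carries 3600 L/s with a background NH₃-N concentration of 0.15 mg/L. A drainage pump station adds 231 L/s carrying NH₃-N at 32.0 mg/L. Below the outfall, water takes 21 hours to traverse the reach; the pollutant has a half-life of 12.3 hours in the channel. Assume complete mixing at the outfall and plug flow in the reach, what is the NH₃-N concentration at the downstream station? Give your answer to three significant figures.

0.634 mg/L

Flow-weighted average: C = (3600·0.1500 + 231.0·32.00) / 3831 = 7932/3831 = 2.070 mg/L.
Half-life 12.3 h → k = ln 2 / 12.3 = 0.05635 h⁻¹ = 1.352 d⁻¹.
Applying C = C₀e^(−kt): 2.070 × 0.3062 = 0.6340 mg/L.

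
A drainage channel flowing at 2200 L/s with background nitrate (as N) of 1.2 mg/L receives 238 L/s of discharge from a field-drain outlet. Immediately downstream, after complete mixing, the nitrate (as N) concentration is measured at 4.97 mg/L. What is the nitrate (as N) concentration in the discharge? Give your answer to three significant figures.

Mass balance: 2200·1.200 + 238.0·Cₑ = 2438·4.970
→ Cₑ = (2438·4.970 − 2200·1.200) / 238.0 = 39.82 mg/L.

39.8 mg/L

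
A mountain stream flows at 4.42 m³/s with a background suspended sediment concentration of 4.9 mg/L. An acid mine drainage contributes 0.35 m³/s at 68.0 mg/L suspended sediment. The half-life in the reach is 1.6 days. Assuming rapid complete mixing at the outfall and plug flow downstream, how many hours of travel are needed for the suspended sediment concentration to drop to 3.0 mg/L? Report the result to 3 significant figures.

64.0 h

Conservation of mass: C = (4.420·4.900 + 0.3500·68.00) / 4.770 = 45.46/4.770 = 9.530 mg/L.
Half-life 1.6 d → k = ln 2 / 1.6 = 0.4332 d⁻¹.
9.530·exp(−k·t) = 3.0 → t = ln(9.530/3.0)/k = 230500 s = 64.03 h.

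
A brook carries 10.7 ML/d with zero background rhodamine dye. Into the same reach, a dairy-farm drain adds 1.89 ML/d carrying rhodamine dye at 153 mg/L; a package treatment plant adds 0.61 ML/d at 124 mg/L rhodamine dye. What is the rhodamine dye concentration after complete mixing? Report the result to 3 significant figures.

Mass balance: C = (10.70·0 + 1.890·153.0 + 0.6100·124.0) / 13.20 = 364.8/13.20 = 27.64 mg/L.

27.6 mg/L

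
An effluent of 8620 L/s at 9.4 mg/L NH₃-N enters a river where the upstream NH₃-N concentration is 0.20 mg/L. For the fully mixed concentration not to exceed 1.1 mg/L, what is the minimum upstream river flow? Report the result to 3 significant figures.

79500 L/s

Set C_mix = 1.1: (Q·0.2000 + 8620·9.400) / (Q + 8620) = 1.1
→ Q = 8620·(9.400 − 1.1)/(1.1 − 0.2000) = 79500 L/s.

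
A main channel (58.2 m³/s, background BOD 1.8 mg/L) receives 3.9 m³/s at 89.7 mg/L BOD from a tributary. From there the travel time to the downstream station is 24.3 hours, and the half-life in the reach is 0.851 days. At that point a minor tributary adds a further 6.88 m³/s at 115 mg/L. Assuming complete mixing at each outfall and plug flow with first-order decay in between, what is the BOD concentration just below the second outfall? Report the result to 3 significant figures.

14.4 mg/L

Flow-weighted average: C = (58.20·1.800 + 3.900·89.70) / 62.10 = 454.6/62.10 = 7.320 mg/L; combined flow 62.10 m³/s.
Half-life 0.851 d → k = ln 2 / 0.851 = 0.8145 d⁻¹.
First-order decay: C = 7.320·exp(−k·t) = 7.320·0.4384 = 3.209 mg/L.
Second outfall: C = (62.10·3.209 + 6.880·115.0)/68.98 = 14.36 mg/L.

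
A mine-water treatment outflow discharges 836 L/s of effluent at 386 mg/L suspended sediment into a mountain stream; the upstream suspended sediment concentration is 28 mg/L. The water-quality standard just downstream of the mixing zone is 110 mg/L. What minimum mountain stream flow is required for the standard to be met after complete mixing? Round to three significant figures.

2810 L/s

Set C_mix = 110: (Q·28.00 + 836.0·386.0) / (Q + 836.0) = 110
→ Q = 836.0·(386.0 − 110)/(110 − 28.00) = 2814 L/s.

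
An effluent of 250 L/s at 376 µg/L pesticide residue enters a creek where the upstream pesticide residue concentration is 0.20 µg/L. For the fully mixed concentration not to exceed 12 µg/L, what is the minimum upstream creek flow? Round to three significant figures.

Set C_mix = 12: (Q·0.2000 + 250.0·376.0) / (Q + 250.0) = 12
→ Q = 250.0·(376.0 − 12)/(12 − 0.2000) = 7712 L/s.

7710 L/s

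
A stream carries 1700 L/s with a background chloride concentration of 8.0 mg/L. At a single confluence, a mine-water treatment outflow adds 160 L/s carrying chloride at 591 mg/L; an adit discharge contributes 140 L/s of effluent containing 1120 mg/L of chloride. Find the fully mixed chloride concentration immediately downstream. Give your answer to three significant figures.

Conservation of mass: C = (1700·8.000 + 160.0·591.0 + 140.0·1120) / 2000 = 265000/2000 = 132.5 mg/L.

132 mg/L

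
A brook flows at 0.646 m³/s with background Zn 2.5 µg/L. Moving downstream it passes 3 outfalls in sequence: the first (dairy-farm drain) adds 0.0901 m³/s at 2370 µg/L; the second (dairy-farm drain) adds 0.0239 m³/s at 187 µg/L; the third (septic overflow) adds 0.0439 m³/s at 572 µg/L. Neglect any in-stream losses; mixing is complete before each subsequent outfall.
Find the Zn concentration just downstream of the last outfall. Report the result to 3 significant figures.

304 µg/L

Below outfall 1: Q → 0.7361 m³/s, C = (0.6460·2.500 + 0.09010·2370)/0.7361 = 292.3 µg/L.
Below outfall 2: Q → 0.7600 m³/s, C = (0.7361·292.3 + 0.02390·187.0)/0.7600 = 289.0 µg/L.
Below outfall 3: Q → 0.8039 m³/s, C = (0.7600·289.0 + 0.04390·572.0)/0.8039 = 304.4 µg/L.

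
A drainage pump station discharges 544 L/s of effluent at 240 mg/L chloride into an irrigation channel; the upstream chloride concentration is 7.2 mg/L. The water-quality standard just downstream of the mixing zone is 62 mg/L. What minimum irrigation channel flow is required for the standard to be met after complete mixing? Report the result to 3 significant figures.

1770 L/s

Set C_mix = 62: (Q·7.200 + 544.0·240.0) / (Q + 544.0) = 62
→ Q = 544.0·(240.0 − 62)/(62 − 7.200) = 1767 L/s.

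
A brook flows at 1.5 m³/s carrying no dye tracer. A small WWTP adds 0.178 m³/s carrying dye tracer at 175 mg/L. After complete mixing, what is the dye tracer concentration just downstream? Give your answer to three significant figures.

18.6 mg/L

Mixed concentration C = ΣQC/ΣQ = (1.500·0 + 0.1780·175.0) / 1.678 = 31.15/1.678 = 18.56 mg/L.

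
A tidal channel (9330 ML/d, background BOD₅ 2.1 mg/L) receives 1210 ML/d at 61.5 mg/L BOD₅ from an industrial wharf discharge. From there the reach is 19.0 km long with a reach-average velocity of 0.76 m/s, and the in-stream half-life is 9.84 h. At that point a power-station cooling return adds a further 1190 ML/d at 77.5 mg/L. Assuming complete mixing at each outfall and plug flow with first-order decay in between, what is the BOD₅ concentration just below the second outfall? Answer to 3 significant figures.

Mass balance: C = (9330·2.100 + 1210·61.50) / 10540 = 94010/10540 = 8.919 mg/L; combined flow 10540 ML/d.
Travel time t = 19.0·1000 / 0.76 = 25000 s = 6.944 h.
Half-life 9.84 h → k = ln 2 / 9.84 = 0.07044 h⁻¹ = 1.691 d⁻¹.
First-order decay: C = 8.919·exp(−k·t) = 8.919·0.6131 = 5.469 mg/L.
At the second outfall, C = (10540·5.469 + 1190·77.50) / (10540 + 1190) = 12.78 mg/L.

12.8 mg/L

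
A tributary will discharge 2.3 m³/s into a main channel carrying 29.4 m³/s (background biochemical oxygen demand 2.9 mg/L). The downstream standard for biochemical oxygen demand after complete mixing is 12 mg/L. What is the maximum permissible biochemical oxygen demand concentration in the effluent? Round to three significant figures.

At the limit, (Qr·Cr + Qe·Cₑ)/(Qr + Qe) = 12:
Cₑ = (31.70·12 − 29.40·2.900) / 2.300 = 128.3 mg/L.

128 mg/L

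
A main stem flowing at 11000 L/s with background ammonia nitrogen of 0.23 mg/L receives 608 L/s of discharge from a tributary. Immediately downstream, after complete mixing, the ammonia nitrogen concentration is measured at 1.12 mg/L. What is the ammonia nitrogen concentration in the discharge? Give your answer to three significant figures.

Mass balance: 11000·0.2300 + 608.0·Cₑ = 11610·1.120
→ Cₑ = (11610·1.120 − 11000·0.2300) / 608.0 = 17.22 mg/L.

17.2 mg/L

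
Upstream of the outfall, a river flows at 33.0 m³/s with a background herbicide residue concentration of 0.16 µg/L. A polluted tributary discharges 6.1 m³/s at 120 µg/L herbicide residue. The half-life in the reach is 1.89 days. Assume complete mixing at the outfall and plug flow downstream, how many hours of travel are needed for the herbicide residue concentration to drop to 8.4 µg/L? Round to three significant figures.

Conservation of mass: C = (33.00·0.1600 + 6.100·120.0) / 39.10 = 737.3/39.10 = 18.86 µg/L.
Half-life 1.89 d → k = ln 2 / 1.89 = 0.3667 d⁻¹.
18.86·exp(−k·t) = 8.4 → t = ln(18.86/8.4)/k = 190500 s = 52.92 h.

52.9 h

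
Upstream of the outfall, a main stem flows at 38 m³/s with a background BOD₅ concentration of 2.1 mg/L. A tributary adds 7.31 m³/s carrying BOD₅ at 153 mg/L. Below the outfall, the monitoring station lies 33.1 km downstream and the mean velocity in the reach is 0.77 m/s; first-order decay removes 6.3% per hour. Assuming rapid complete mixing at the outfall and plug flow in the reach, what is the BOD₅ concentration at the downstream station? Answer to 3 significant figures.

12.2 mg/L

Flow-weighted average: C = (38.00·2.100 + 7.310·153.0) / 45.31 = 1198/45.31 = 26.45 mg/L.
Travel time t = 33.1·1000 / 0.77 = 42990 s = 11.94 h.
6.3%/h lost → k = −ln(1 − 0.063) = 0.06507 h⁻¹.
After decay, C = 26.45 × e^(−kt) = 26.45 × 0.4598 = 12.16 mg/L.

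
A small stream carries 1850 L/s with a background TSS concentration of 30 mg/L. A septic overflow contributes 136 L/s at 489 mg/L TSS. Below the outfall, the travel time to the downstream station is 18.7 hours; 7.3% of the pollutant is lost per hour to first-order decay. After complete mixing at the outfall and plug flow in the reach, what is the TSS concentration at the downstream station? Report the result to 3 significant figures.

14.9 mg/L

Mixed concentration C = ΣQC/ΣQ = (1850·30.00 + 136.0·489.0) / 1986 = 122000/1986 = 61.43 mg/L.
7.3%/h lost → k = −ln(1 − 0.073) = 0.07580 h⁻¹.
Decay over the reach: 61.43·exp(−kt) = 61.43·0.2423 = 14.89 mg/L.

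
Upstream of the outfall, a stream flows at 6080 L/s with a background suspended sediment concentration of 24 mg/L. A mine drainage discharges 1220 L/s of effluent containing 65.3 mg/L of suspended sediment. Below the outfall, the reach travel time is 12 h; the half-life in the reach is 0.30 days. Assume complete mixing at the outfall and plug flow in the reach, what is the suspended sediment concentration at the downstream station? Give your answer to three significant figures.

9.73 mg/L

Mass balance: C = (6080·24.00 + 1220·65.30) / 7300 = 225600/7300 = 30.90 mg/L.
Half-life 0.30 d → k = ln 2 / 0.30 = 2.310 d⁻¹.
After decay, C = 30.90 × e^(−kt) = 30.90 × 0.3150 = 9.734 mg/L.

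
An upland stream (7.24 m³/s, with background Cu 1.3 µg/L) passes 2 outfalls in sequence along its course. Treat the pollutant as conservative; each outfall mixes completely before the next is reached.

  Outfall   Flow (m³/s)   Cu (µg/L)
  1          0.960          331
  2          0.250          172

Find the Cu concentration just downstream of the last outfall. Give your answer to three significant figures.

Outfall 1: combined Q = 8.200 m³/s; C = (7.240·1.300 + 0.9600·331.0)/8.200 = 39.90 µg/L.
Outfall 2: combined Q = 8.450 m³/s; C = (8.200·39.90 + 0.2500·172.0)/8.450 = 43.81 µg/L.

43.8 µg/L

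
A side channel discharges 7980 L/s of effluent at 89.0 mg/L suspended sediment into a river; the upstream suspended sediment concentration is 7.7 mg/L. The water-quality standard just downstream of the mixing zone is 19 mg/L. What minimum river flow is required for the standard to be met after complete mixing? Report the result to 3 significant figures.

49400 L/s

Set C_mix = 19: (Q·7.700 + 7980·89.00) / (Q + 7980) = 19
→ Q = 7980·(89.00 − 19)/(19 − 7.700) = 49430 L/s.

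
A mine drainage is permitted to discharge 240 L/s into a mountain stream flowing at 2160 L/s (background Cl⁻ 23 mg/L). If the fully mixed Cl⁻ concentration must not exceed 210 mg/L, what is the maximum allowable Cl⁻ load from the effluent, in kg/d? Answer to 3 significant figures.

Mass balance at the limit: 2160·23.00 + 240.0·Cₑ = 2400·210 → Cₑ = 1893 mg/L.
240.0 L/s = 0.2400 m³/s. Load = 0.2400 m³/s × 1893 g/m³ × 86 400 s/d = 39250 kg/d.

39300 kg/d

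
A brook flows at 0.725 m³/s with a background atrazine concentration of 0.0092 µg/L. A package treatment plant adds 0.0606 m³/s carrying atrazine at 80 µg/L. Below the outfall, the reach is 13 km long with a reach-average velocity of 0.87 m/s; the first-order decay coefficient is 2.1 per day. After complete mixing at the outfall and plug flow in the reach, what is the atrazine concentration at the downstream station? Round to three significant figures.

Conservation of mass: C = (0.7250·0.009200 + 0.06060·80.00) / 0.7856 = 4.855/0.7856 = 6.180 µg/L.
Travel time t = 13·1000 / 0.87 = 14940 s = 4.151 h.
Applying C = C₀e^(−kt): 6.180 × 0.6955 = 4.298 µg/L.

4.30 µg/L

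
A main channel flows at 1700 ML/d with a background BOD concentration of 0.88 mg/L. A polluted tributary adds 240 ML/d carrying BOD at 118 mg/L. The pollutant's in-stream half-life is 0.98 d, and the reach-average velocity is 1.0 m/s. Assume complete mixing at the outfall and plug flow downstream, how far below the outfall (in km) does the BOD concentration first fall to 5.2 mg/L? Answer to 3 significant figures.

132 km

Mixed concentration C = ΣQC/ΣQ = (1700·0.8800 + 240.0·118.0) / 1940 = 29820/1940 = 15.37 mg/L.
Half-life 0.98 d → k = ln 2 / 0.98 = 0.7073 d⁻¹.
Set 15.37·exp(−k·t) = 5.2 → t = ln(15.37/5.2)/k = 132400 s = 36.77 h.
Distance = v·t = 1.0·132400 = 132400 m = 132.4 km.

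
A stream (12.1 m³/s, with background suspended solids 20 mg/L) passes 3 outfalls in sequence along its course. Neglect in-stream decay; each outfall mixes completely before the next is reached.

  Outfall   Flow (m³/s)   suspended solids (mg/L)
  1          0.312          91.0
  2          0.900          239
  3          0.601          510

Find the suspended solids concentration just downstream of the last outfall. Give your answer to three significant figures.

After outfall 1: Q = 12.10 + 0.3120 = 12.41 m³/s; C = (12.10·20.00 + 0.3120·91.00)/12.41 = 21.78 mg/L.
After outfall 2: Q = 12.41 + 0.9000 = 13.31 m³/s; C = (12.41·21.78 + 0.9000·239.0)/13.31 = 36.47 mg/L.
After outfall 3: Q = 13.31 + 0.6010 = 13.91 m³/s; C = (13.31·36.47 + 0.6010·510.0)/13.91 = 56.93 mg/L.

56.9 mg/L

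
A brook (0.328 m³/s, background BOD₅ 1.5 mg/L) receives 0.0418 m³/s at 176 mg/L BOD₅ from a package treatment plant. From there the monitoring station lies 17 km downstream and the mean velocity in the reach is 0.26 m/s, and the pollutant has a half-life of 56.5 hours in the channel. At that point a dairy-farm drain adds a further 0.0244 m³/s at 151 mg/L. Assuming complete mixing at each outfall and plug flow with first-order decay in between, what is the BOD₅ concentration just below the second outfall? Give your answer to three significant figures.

25.3 mg/L

After mixing, C = (0.3280·1.500 + 0.04180·176.0) / 0.3698 = 7.849/0.3698 = 21.22 mg/L; combined flow 0.3698 m³/s.
Travel time t = 17·1000 / 0.26 = 65380 s = 18.16 h.
Half-life 56.5 h → k = ln 2 / 56.5 = 0.01227 h⁻¹ = 0.2944 d⁻¹.
First-order decay: C = 21.22·exp(−k·t) = 21.22·0.8003 = 16.99 mg/L.
At the second outfall, C = (0.3698·16.99 + 0.02440·151.0) / (0.3698 + 0.02440) = 25.28 mg/L.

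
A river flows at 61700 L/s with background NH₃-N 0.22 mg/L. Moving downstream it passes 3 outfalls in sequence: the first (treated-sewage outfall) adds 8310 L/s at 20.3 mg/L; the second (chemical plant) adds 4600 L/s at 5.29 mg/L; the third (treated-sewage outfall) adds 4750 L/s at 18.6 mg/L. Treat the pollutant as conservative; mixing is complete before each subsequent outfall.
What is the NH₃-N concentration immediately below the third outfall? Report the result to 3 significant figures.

Below outfall 1: Q → 70010 L/s, C = (61700·0.2200 + 8310·20.30)/70010 = 2.603 mg/L.
Below outfall 2: Q → 74610 L/s, C = (70010·2.603 + 4600·5.290)/74610 = 2.769 mg/L.
Below outfall 3: Q → 79360 L/s, C = (74610·2.769 + 4750·18.60)/79360 = 3.717 mg/L.

3.72 mg/L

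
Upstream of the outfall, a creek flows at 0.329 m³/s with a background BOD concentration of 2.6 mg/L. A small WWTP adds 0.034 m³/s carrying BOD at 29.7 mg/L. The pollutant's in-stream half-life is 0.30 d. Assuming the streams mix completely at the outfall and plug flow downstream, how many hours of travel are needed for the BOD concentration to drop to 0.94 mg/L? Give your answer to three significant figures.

17.6 h

Conservation of mass: C = (0.3290·2.600 + 0.03400·29.70) / 0.3630 = 1.865/0.3630 = 5.138 mg/L.
Half-life 0.30 d → k = ln 2 / 0.30 = 2.310 d⁻¹.
5.138·exp(−k·t) = 0.94 → t = ln(5.138/0.94)/k = 63520 s = 17.64 h.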